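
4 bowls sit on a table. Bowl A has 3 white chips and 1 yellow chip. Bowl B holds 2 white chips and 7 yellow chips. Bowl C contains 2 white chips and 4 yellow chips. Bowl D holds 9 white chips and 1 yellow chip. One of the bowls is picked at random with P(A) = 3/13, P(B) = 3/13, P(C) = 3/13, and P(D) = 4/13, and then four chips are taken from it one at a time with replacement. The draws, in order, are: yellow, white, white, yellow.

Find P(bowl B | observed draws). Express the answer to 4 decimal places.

For each hypothesis, P(data | H) works out to: P(data | bowl A) = (1/4)(3/4)(3/4)(1/4) = 0.035156; P(data | bowl B) = (7/9)(2/9)(2/9)(7/9) = 0.029873; P(data | bowl C) = (4/6)(2/6)(2/6)(4/6) = 0.049383; P(data | bowl D) = (1/10)(9/10)(9/10)(1/10) = 0.0081.
Weighting by the prior gives 3/13 · 0.035156 = 0.008113, 3/13 · 0.029873 = 0.0068939, 3/13 · 0.049383 = 0.011396, 4/13 · 0.0081 = 0.0024923; summing to 0.028895.
By Bayes' rule, P(bowl B | data) = (0.0068939) / (0.028895) = 0.23858.

0.2386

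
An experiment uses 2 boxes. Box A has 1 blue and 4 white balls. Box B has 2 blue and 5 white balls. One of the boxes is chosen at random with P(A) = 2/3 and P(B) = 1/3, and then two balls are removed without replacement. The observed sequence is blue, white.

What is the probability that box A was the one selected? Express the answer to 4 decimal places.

The likelihood of the observed sequence under each hypothesis: P(data | box A) = (1/5)(4/4) = 1/5; P(data | box B) = (2/7)(5/6) = 5/21.
Weighting by the prior gives 2/3 · 1/5 = 2/15, 1/3 · 5/21 = 5/63; summing to 67/315.
So P(box A | data) = (2/15) / (67/315) = 42/67.

0.6269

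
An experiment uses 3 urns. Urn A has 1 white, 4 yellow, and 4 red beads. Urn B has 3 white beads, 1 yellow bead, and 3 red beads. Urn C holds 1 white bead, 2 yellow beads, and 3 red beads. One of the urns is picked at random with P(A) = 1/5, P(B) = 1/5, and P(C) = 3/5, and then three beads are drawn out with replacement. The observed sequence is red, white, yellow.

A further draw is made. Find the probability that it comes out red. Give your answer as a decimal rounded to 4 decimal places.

0.4765

The likelihood of the observed sequence under each hypothesis: P(data | urn A) = (4/9)(1/9)(4/9) = 0.021948; P(data | urn B) = (3/7)(3/7)(1/7) = 0.026239; P(data | urn C) = (3/6)(1/6)(2/6) = 0.027778.
Multiplying each by its prior: 1/5 · 0.021948 = 0.0043896, 1/5 · 0.026239 = 0.0052478, 3/5 · 0.027778 = 0.016667; summing to 0.026304.
The posterior is then P(urn A | data) = 0.16688, P(urn B | data) = 0.19951, P(urn C | data) = 0.63362.
Averaging over the posterior, P(red next | data) = (4/9)(0.16688) + (3/7)(0.19951) + (1/2)(0.63362) = 0.47648.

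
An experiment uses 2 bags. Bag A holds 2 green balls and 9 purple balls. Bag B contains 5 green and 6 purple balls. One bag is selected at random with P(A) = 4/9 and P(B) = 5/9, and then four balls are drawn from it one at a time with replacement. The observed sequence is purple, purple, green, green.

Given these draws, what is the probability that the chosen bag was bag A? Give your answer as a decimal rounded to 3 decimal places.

0.224

Compute the likelihood of the observed sequence for each case: P(data | bag A) = (9/11)(9/11)(2/11)(2/11) = 0.02213; P(data | bag B) = (6/11)(6/11)(5/11)(5/11) = 0.061471.
Multiplying each by its prior: 4/9 · 0.02213 = 0.0098354, 5/9 · 0.061471 = 0.034151; with total 0.043986.
Hence P(bag A | data) = (0.0098354) / (0.043986) = 0.2236.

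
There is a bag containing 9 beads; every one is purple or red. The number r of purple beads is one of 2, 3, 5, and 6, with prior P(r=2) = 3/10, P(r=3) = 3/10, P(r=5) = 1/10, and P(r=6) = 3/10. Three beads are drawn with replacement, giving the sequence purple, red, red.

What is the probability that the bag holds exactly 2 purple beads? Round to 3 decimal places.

Compute the likelihood of the observed sequence for each case: P(data | r = 2) = (2/9)(7/9)(7/9) = 0.13443; P(data | r = 3) = (3/9)(6/9)(6/9) = 0.14815; P(data | r = 5) = (5/9)(4/9)(4/9) = 0.10974; P(data | r = 6) = (6/9)(3/9)(3/9) = 0.074074.
The prior-weighted likelihoods are 3/10 · 0.13443 = 0.040329, 3/10 · 0.14815 = 0.044444, 1/10 · 0.10974 = 0.010974, 3/10 · 0.074074 = 0.022222; summing to 0.11797.
Hence P(r = 2 | data) = (0.040329) / (0.11797) = 0.34186.

0.342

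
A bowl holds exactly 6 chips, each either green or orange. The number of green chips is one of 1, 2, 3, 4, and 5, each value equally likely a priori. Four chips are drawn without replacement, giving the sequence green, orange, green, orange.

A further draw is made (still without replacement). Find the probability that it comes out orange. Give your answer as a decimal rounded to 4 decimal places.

The likelihood of the observed sequence under each hypothesis: P(data | r = 1) = (1/6)(5/5)(0/4) = 0; P(data | r = 2) = (2/6)(4/5)(1/4)(3/3) = 1/15; P(data | r = 3) = (3/6)(3/5)(2/4)(2/3) = 1/10; P(data | r = 4) = (4/6)(2/5)(3/4)(1/3) = 1/15; P(data | r = 5) = (5/6)(1/5)(4/4)(0/3) = 0.
Weighting by the prior gives 1/5 · 0 = 0, 1/5 · 1/15 = 1/75, 1/5 · 1/10 = 1/50, 1/5 · 1/15 = 1/75, 1/5 · 0 = 0; summing to 7/150.
The posterior is then P(r = 1 | data) = 0, P(r = 2 | data) = 2/7, P(r = 3 | data) = 3/7, P(r = 4 | data) = 2/7, P(r = 5 | data) = 0.
Averaging over the posterior, P(orange next | data) = (1)(2/7) + (1/2)(3/7) + (0)(2/7) = 1/2.

0.5000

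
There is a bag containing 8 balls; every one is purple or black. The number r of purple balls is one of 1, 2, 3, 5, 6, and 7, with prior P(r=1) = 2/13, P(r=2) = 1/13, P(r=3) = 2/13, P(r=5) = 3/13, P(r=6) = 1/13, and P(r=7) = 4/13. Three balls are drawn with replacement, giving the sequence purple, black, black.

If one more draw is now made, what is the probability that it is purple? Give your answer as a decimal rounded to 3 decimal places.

Compute the likelihood of the observed sequence for each case: P(data | r = 1) = (1/8)(7/8)(7/8) = 0.095703; P(data | r = 2) = (2/8)(6/8)(6/8) = 0.14062; P(data | r = 3) = (3/8)(5/8)(5/8) = 0.14648; P(data | r = 5) = (5/8)(3/8)(3/8) = 0.087891; P(data | r = 6) = (6/8)(2/8)(2/8) = 0.046875; P(data | r = 7) = (7/8)(1/8)(1/8) = 0.013672.
Weighting by the prior gives 2/13 · 0.095703 = 0.014724, 1/13 · 0.14062 = 0.010817, 2/13 · 0.14648 = 0.022536, 3/13 · 0.087891 = 0.020282, 1/13 · 0.046875 = 0.0036058, 4/13 · 0.013672 = 0.0042067; summing to 0.076172.
The posterior is then P(r = 1 | data) = 0.19329, P(r = 2 | data) = 0.14201, P(r = 3 | data) = 0.29586, P(r = 5 | data) = 0.26627, P(r = 6 | data) = 0.047337, P(r = 7 | data) = 0.055227.
The predictive probability is P(purple next | data) = (1/8)(0.19329) + (1/4)(0.14201) + (3/8)(0.29586) + (5/8)(0.26627) + (3/4)(0.047337) + (7/8)(0.055227) = 0.42086.

0.421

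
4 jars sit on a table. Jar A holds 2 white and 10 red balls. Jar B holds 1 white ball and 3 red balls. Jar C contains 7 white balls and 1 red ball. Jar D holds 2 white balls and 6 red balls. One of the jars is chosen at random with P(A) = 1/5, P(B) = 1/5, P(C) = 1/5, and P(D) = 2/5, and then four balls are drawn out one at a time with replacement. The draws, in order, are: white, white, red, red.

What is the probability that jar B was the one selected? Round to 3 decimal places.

0.257

For each hypothesis, P(data | H) works out to: P(data | jar A) = (2/12)(2/12)(10/12)(10/12) = 0.01929; P(data | jar B) = (1/4)(1/4)(3/4)(3/4) = 0.035156; P(data | jar C) = (7/8)(7/8)(1/8)(1/8) = 0.011963; P(data | jar D) = (2/8)(2/8)(6/8)(6/8) = 0.035156.
Weighting by the prior gives 1/5 · 0.01929 = 0.003858, 1/5 · 0.035156 = 0.0070313, 1/5 · 0.011963 = 0.0023926, 2/5 · 0.035156 = 0.014063; with total 0.027344.
So P(jar B | data) = (0.0070313) / (0.027344) = 0.25714.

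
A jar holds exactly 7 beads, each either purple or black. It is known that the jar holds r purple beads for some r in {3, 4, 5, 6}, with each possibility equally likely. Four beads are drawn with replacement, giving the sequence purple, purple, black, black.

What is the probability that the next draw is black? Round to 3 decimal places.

The likelihood of the observed sequence under each hypothesis: P(data | r = 3) = (3/7)(3/7)(4/7)(4/7) = 0.059975; P(data | r = 4) = (4/7)(4/7)(3/7)(3/7) = 0.059975; P(data | r = 5) = (5/7)(5/7)(2/7)(2/7) = 0.041649; P(data | r = 6) = (6/7)(6/7)(1/7)(1/7) = 0.014994.
Multiplying each by its prior: 1/4 · 0.059975 = 0.014994, 1/4 · 0.059975 = 0.014994, 1/4 · 0.041649 = 0.010412, 1/4 · 0.014994 = 0.0037484; these sum to 0.044148.
The posterior is then P(r = 3 | data) = 0.33962, P(r = 4 | data) = 0.33962, P(r = 5 | data) = 0.23585, P(r = 6 | data) = 0.084906.
So P(black next | data) = Σ P(black next | H) P(H | data) = (4/7)(0.33962) + (3/7)(0.33962) + (2/7)(0.23585) + (1/7)(0.084906) = 0.41914.

0.419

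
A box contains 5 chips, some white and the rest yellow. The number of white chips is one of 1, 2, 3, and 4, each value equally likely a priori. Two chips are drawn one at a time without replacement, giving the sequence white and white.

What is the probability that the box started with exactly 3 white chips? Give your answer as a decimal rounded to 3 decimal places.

Compute the likelihood of the observed sequence for each case: P(data | r = 1) = (1/5)(0/4) = 0; P(data | r = 2) = (2/5)(1/4) = 1/10; P(data | r = 3) = (3/5)(2/4) = 3/10; P(data | r = 4) = (4/5)(3/4) = 3/5.
Multiplying each by its prior: 1/4 · 0 = 0, 1/4 · 1/10 = 1/40, 1/4 · 3/10 = 3/40, 1/4 · 3/5 = 3/20; these sum to 1/4.
Therefore the posterior P(r = 3 | data) = (3/40) / (1/4) = 3/10.

0.300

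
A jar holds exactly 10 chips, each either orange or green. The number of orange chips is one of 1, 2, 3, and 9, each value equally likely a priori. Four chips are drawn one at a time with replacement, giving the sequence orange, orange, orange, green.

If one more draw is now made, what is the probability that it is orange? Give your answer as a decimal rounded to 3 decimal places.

0.733

The likelihood of the observed sequence under each hypothesis: P(data | r = 1) = (1/10)(1/10)(1/10)(9/10) = 0.0009; P(data | r = 2) = (2/10)(2/10)(2/10)(8/10) = 0.0064; P(data | r = 3) = (3/10)(3/10)(3/10)(7/10) = 0.0189; P(data | r = 9) = (9/10)(9/10)(9/10)(1/10) = 0.0729.
Multiplying each by its prior: 1/4 · 0.0009 = 0.000225, 1/4 · 0.0064 = 0.0016, 1/4 · 0.0189 = 0.004725, 1/4 · 0.0729 = 0.018225; with total 0.024775.
Normalising, the posterior is P(r = 1 | data) = 0.0090817, P(r = 2 | data) = 0.064581, P(r = 3 | data) = 0.19072, P(r = 9 | data) = 0.73562.
Averaging over the posterior, P(orange next | data) = (1/10)(0.0090817) + (1/5)(0.064581) + (3/10)(0.19072) + (9/10)(0.73562) = 0.7331.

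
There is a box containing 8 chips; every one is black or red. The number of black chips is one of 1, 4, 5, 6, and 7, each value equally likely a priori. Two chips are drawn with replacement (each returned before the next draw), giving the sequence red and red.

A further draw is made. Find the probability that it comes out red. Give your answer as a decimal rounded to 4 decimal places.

The likelihood of the observed sequence under each hypothesis: P(data | r = 1) = (7/8)(7/8) = 49/64; P(data | r = 4) = (4/8)(4/8) = 1/4; P(data | r = 5) = (3/8)(3/8) = 9/64; P(data | r = 6) = (2/8)(2/8) = 1/16; P(data | r = 7) = (1/8)(1/8) = 1/64.
Weighting by the prior gives 1/5 · 49/64 = 49/320, 1/5 · 1/4 = 1/20, 1/5 · 9/64 = 9/320, 1/5 · 1/16 = 1/80, 1/5 · 1/64 = 1/320; with total 79/320.
The posterior is then P(r = 1 | data) = 49/79, P(r = 4 | data) = 16/79, P(r = 5 | data) = 9/79, P(r = 6 | data) = 4/79, P(r = 7 | data) = 1/79.
So P(red next | data) = Σ P(red next | H) P(H | data) = (7/8)(49/79) + (1/2)(16/79) + (3/8)(9/79) + (1/4)(4/79) + (1/8)(1/79) = 443/632.

0.7009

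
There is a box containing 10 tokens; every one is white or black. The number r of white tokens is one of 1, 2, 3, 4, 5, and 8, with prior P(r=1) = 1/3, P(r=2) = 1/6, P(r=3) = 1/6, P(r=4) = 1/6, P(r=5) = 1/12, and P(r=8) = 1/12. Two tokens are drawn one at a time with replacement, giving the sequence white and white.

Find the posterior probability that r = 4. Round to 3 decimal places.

0.212

Under each hypothesis, the probability of the observed sequence is: P(data | r = 1) = (1/10)(1/10) = 0.01; P(data | r = 2) = (2/10)(2/10) = 0.04; P(data | r = 3) = (3/10)(3/10) = 0.09; P(data | r = 4) = (4/10)(4/10) = 0.16; P(data | r = 5) = (5/10)(5/10) = 0.25; P(data | r = 8) = (8/10)(8/10) = 0.64.
Multiplying each by its prior: 1/3 · 0.01 = 0.0033333, 1/6 · 0.04 = 0.0066667, 1/6 · 0.09 = 0.015, 1/6 · 0.16 = 0.026667, 1/12 · 0.25 = 0.020833, 1/12 · 0.64 = 0.053333; these sum to 0.12583.
Therefore the posterior P(r = 4 | data) = (0.026667) / (0.12583) = 0.21192.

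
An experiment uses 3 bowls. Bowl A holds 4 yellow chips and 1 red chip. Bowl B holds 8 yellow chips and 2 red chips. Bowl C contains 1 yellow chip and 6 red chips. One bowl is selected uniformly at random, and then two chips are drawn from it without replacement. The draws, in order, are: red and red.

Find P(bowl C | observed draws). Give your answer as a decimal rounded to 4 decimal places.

0.9698

Compute the likelihood of the observed sequence for each case: P(data | bowl A) = (1/5)(0/4) = 0; P(data | bowl B) = (2/10)(1/9) = 1/45; P(data | bowl C) = (6/7)(5/6) = 5/7.
The prior-weighted likelihoods are 1/3 · 0 = 0, 1/3 · 1/45 = 1/135, 1/3 · 5/7 = 5/21; with total 232/945.
Therefore the posterior P(bowl C | data) = (5/21) / (232/945) = 225/232.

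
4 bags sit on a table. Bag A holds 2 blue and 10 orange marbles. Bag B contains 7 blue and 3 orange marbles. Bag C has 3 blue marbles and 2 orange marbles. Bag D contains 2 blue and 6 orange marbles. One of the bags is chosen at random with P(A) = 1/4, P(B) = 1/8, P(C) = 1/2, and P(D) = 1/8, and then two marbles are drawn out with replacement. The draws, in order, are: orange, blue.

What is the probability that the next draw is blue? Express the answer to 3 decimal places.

The likelihood of the observed sequence under each hypothesis: P(data | bag A) = (10/12)(2/12) = 0.13889; P(data | bag B) = (3/10)(7/10) = 0.21; P(data | bag C) = (2/5)(3/5) = 0.24; P(data | bag D) = (6/8)(2/8) = 0.1875.
Weighting by the prior gives 1/4 · 0.13889 = 0.034722, 1/8 · 0.21 = 0.02625, 1/2 · 0.24 = 0.12, 1/8 · 0.1875 = 0.023438; with total 0.20441.
The posterior is then P(bag A | data) = 0.16987, P(bag B | data) = 0.12842, P(bag C | data) = 0.58706, P(bag D | data) = 0.11466.
Averaging over the posterior, P(blue next | data) = (1/6)(0.16987) + (7/10)(0.12842) + (3/5)(0.58706) + (1/4)(0.11466) = 0.4991.

0.499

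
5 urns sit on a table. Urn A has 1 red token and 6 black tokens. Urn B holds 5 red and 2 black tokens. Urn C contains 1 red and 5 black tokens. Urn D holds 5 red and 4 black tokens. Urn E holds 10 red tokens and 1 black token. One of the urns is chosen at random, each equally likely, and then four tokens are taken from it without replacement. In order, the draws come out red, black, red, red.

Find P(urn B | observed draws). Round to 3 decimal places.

0.456

The likelihood of the observed sequence under each hypothesis: P(data | urn A) = (1/7)(6/6)(0/5) = 0; P(data | urn B) = (5/7)(2/6)(4/5)(3/4) = 1/7; P(data | urn C) = (1/6)(5/5)(0/4) = 0; P(data | urn D) = (5/9)(4/8)(4/7)(3/6) = 5/63; P(data | urn E) = (10/11)(1/10)(9/9)(8/8) = 1/11.
The prior-weighted likelihoods are 1/5 · 0 = 0, 1/5 · 1/7 = 1/35, 1/5 · 0 = 0, 1/5 · 5/63 = 1/63, 1/5 · 1/11 = 1/55; these sum to 31/495.
So P(urn B | data) = (1/35) / (31/495) = 99/217.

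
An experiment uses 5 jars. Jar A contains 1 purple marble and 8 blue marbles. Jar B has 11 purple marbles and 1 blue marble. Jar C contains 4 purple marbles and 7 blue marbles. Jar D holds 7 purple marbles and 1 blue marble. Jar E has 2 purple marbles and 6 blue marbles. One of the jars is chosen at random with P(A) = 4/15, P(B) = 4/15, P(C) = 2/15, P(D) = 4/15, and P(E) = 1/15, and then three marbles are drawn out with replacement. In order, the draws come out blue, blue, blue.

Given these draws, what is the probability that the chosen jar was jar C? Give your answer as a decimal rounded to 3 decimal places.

For each hypothesis, P(data | H) works out to: P(data | jar A) = (8/9)(8/9)(8/9) = 0.70233; P(data | jar B) = (1/12)(1/12)(1/12) = 0.0005787; P(data | jar C) = (7/11)(7/11)(7/11) = 0.2577; P(data | jar D) = (1/8)(1/8)(1/8) = 0.0019531; P(data | jar E) = (6/8)(6/8)(6/8) = 0.42188.
The prior-weighted likelihoods are 4/15 · 0.70233 = 0.18729, 4/15 · 0.0005787 = 0.00015432, 2/15 · 0.2577 = 0.03436, 4/15 · 0.0019531 = 0.00052083, 1/15 · 0.42188 = 0.028125; these sum to 0.25045.
So P(jar C | data) = (0.03436) / (0.25045) = 0.13719.

0.137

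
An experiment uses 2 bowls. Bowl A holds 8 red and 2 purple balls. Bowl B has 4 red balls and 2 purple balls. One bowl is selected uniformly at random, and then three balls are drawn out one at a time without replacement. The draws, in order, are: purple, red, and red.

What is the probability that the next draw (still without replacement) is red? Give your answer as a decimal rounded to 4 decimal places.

Under each hypothesis, the probability of the observed sequence is: P(data | bowl A) = (2/10)(8/9)(7/8) = 7/45; P(data | bowl B) = (2/6)(4/5)(3/4) = 1/5.
The prior-weighted likelihoods are 1/2 · 7/45 = 7/90, 1/2 · 1/5 = 1/10; with total 8/45.
The posterior is then P(bowl A | data) = 7/16, P(bowl B | data) = 9/16.
The predictive probability is P(red next | data) = (6/7)(7/16) + (2/3)(9/16) = 3/4.

0.7500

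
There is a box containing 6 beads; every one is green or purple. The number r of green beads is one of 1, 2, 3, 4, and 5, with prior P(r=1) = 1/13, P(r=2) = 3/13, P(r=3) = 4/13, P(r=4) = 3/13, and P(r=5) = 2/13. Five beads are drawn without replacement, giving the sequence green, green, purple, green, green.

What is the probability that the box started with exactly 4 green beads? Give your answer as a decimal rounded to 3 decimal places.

Under each hypothesis, the probability of the observed sequence is: P(data | r = 1) = (1/6)(0/5) = 0; P(data | r = 2) = (2/6)(1/5)(4/4)(0/3) = 0; P(data | r = 3) = (3/6)(2/5)(3/4)(1/3)(0/2) = 0; P(data | r = 4) = (4/6)(3/5)(2/4)(2/3)(1/2) = 1/15; P(data | r = 5) = (5/6)(4/5)(1/4)(3/3)(2/2) = 1/6.
Weighting by the prior gives 1/13 · 0 = 0, 3/13 · 0 = 0, 4/13 · 0 = 0, 3/13 · 1/15 = 1/65, 2/13 · 1/6 = 1/39; summing to 8/195.
By Bayes' rule, P(r = 4 | data) = (1/65) / (8/195) = 3/8.

0.375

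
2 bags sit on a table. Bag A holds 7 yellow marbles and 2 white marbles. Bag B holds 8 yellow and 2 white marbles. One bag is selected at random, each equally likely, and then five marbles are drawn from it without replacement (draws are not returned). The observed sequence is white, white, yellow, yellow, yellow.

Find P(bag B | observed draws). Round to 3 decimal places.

Compute the likelihood of the observed sequence for each case: P(data | bag A) = (2/9)(1/8)(7/7)(6/6)(5/5) = 1/36; P(data | bag B) = (2/10)(1/9)(8/8)(7/7)(6/6) = 1/45.
The prior-weighted likelihoods are 1/2 · 1/36 = 1/72, 1/2 · 1/45 = 1/90; these sum to 1/40.
So P(bag B | data) = (1/90) / (1/40) = 4/9.

0.444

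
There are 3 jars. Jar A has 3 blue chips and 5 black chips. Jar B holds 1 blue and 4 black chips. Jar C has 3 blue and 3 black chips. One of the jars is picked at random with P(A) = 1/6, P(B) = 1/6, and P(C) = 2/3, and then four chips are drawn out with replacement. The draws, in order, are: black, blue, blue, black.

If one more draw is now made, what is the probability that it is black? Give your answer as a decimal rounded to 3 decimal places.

0.544

Under each hypothesis, the probability of the observed sequence is: P(data | jar A) = (5/8)(3/8)(3/8)(5/8) = 0.054932; P(data | jar B) = (4/5)(1/5)(1/5)(4/5) = 0.0256; P(data | jar C) = (3/6)(3/6)(3/6)(3/6) = 0.0625.
Weighting by the prior gives 1/6 · 0.054932 = 0.0091553, 1/6 · 0.0256 = 0.0042667, 2/3 · 0.0625 = 0.041667; summing to 0.055089.
Dividing through by the total gives posterior P(jar A | data) = 0.16619, P(jar B | data) = 0.077451, P(jar C | data) = 0.75636.
Averaging over the posterior, P(black next | data) = (5/8)(0.16619) + (4/5)(0.077451) + (1/2)(0.75636) = 0.54401.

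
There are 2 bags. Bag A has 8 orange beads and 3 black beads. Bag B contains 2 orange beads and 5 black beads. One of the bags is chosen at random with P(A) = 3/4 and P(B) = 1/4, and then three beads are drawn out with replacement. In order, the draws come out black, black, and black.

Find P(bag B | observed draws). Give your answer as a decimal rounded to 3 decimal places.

Under each hypothesis, the probability of the observed sequence is: P(data | bag A) = (3/11)(3/11)(3/11) = 0.020285; P(data | bag B) = (5/7)(5/7)(5/7) = 0.36443.
The prior-weighted likelihoods are 3/4 · 0.020285 = 0.015214, 1/4 · 0.36443 = 0.091108; these sum to 0.10632.
By Bayes' rule, P(bag B | data) = (0.091108) / (0.10632) = 0.85691.

0.857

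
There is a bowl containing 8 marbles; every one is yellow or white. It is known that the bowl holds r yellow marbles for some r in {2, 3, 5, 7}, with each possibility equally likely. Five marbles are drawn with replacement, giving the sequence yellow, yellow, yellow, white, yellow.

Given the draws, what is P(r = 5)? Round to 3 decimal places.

Compute the likelihood of the observed sequence for each case: P(data | r = 2) = (2/8)(2/8)(2/8)(6/8)(2/8) = 0.0029297; P(data | r = 3) = (3/8)(3/8)(3/8)(5/8)(3/8) = 0.01236; P(data | r = 5) = (5/8)(5/8)(5/8)(3/8)(5/8) = 0.05722; P(data | r = 7) = (7/8)(7/8)(7/8)(1/8)(7/8) = 0.073273.
The prior-weighted likelihoods are 1/4 · 0.0029297 = 0.00073242, 1/4 · 0.01236 = 0.0030899, 1/4 · 0.05722 = 0.014305, 1/4 · 0.073273 = 0.018318; summing to 0.036446.
Therefore the posterior P(r = 5 | data) = (0.014305) / (0.036446) = 0.39251.

0.393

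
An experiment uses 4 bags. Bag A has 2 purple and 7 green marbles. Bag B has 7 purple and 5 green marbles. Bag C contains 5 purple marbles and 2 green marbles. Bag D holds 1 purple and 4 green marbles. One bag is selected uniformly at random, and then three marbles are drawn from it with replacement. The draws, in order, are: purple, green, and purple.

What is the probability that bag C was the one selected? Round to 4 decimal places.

The likelihood of the observed sequence under each hypothesis: P(data | bag A) = (2/9)(7/9)(2/9) = 0.038409; P(data | bag B) = (7/12)(5/12)(7/12) = 0.14178; P(data | bag C) = (5/7)(2/7)(5/7) = 0.14577; P(data | bag D) = (1/5)(4/5)(1/5) = 0.032.
Weighting by the prior gives 1/4 · 0.038409 = 0.0096022, 1/4 · 0.14178 = 0.035446, 1/4 · 0.14577 = 0.036443, 1/4 · 0.032 = 0.008; these sum to 0.089491.
By Bayes' rule, P(bag C | data) = (0.036443) / (0.089491) = 0.40723.

0.4072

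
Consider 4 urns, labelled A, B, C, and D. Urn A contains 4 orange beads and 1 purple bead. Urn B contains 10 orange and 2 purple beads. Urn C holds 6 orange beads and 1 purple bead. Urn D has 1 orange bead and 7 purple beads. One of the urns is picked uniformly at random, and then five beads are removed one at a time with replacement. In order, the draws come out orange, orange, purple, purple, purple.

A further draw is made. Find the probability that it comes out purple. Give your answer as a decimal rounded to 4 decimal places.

0.5264

The likelihood of the observed sequence under each hypothesis: P(data | urn A) = (4/5)(4/5)(1/5)(1/5)(1/5) = 0.00512; P(data | urn B) = (10/12)(10/12)(2/12)(2/12)(2/12) = 0.003215; P(data | urn C) = (6/7)(6/7)(1/7)(1/7)(1/7) = 0.002142; P(data | urn D) = (1/8)(1/8)(7/8)(7/8)(7/8) = 0.010468.
Weighting by the prior gives 1/4 · 0.00512 = 0.00128, 1/4 · 0.003215 = 0.00080376, 1/4 · 0.002142 = 0.00053549, 1/4 · 0.010468 = 0.0026169; these sum to 0.0052361.
The posterior is then P(urn A | data) = 0.24446, P(urn B | data) = 0.1535, P(urn C | data) = 0.10227, P(urn D | data) = 0.49977.
Averaging over the posterior, P(purple next | data) = (1/5)(0.24446) + (1/6)(0.1535) + (1/7)(0.10227) + (7/8)(0.49977) = 0.52639.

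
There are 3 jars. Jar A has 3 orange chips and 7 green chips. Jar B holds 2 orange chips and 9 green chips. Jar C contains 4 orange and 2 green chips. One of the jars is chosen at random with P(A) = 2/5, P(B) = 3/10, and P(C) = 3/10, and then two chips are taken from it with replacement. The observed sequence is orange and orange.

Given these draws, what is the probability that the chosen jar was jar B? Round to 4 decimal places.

0.0553

The likelihood of the observed sequence under each hypothesis: P(data | jar A) = (3/10)(3/10) = 0.09; P(data | jar B) = (2/11)(2/11) = 0.033058; P(data | jar C) = (4/6)(4/6) = 0.44444.
Multiplying each by its prior: 2/5 · 0.09 = 0.036, 3/10 · 0.033058 = 0.0099174, 3/10 · 0.44444 = 0.13333; with total 0.17925.
Hence P(jar B | data) = (0.0099174) / (0.17925) = 0.055327.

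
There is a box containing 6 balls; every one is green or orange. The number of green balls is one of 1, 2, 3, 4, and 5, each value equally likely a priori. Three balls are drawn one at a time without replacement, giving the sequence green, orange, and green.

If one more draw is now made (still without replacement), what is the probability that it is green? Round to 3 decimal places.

The likelihood of the observed sequence under each hypothesis: P(data | r = 1) = (1/6)(5/5)(0/4) = 0; P(data | r = 2) = (2/6)(4/5)(1/4) = 1/15; P(data | r = 3) = (3/6)(3/5)(2/4) = 3/20; P(data | r = 4) = (4/6)(2/5)(3/4) = 1/5; P(data | r = 5) = (5/6)(1/5)(4/4) = 1/6.
Weighting by the prior gives 1/5 · 0 = 0, 1/5 · 1/15 = 1/75, 1/5 · 3/20 = 3/100, 1/5 · 1/5 = 1/25, 1/5 · 1/6 = 1/30; with total 7/60.
Normalising, the posterior is P(r = 1 | data) = 0, P(r = 2 | data) = 4/35, P(r = 3 | data) = 9/35, P(r = 4 | data) = 12/35, P(r = 5 | data) = 2/7.
Averaging over the posterior, P(green next | data) = (0)(4/35) + (1/3)(9/35) + (2/3)(12/35) + (1)(2/7) = 3/5.

0.600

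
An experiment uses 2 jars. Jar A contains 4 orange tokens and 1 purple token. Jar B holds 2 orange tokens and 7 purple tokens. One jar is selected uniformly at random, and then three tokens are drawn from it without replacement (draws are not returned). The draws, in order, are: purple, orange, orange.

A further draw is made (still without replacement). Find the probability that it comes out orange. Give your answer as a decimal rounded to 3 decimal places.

0.878

Under each hypothesis, the probability of the observed sequence is: P(data | jar A) = (1/5)(4/4)(3/3) = 1/5; P(data | jar B) = (7/9)(2/8)(1/7) = 1/36.
Weighting by the prior gives 1/2 · 1/5 = 1/10, 1/2 · 1/36 = 1/72; summing to 41/360.
Dividing through by the total gives posterior P(jar A | data) = 36/41, P(jar B | data) = 5/41.
Averaging over the posterior, P(orange next | data) = (1)(36/41) + (0)(5/41) = 36/41.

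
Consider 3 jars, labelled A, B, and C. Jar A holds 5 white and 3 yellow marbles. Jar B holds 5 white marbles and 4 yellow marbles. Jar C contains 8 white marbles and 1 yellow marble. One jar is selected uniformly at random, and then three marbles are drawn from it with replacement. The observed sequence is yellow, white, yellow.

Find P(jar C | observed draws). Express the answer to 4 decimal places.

0.0526

Compute the likelihood of the observed sequence for each case: P(data | jar A) = (3/8)(5/8)(3/8) = 0.087891; P(data | jar B) = (4/9)(5/9)(4/9) = 0.10974; P(data | jar C) = (1/9)(8/9)(1/9) = 0.010974.
Multiplying each by its prior: 1/3 · 0.087891 = 0.029297, 1/3 · 0.10974 = 0.03658, 1/3 · 0.010974 = 0.003658; with total 0.069535.
So P(jar C | data) = (0.003658) / (0.069535) = 0.052607.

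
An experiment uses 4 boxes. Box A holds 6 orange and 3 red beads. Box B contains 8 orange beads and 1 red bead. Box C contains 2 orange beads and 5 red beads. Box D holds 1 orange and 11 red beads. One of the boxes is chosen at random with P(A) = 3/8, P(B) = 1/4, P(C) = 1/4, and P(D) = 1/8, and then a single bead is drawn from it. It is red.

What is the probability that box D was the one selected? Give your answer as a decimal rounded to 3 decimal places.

0.257

The likelihood of this draw under each hypothesis: P(data | box A) = (3/9) = 0.33333; P(data | box B) = (1/9) = 0.11111; P(data | box C) = (5/7) = 0.71429; P(data | box D) = (11/12) = 0.91667.
Multiplying each by its prior: 3/8 · 0.33333 = 0.125, 1/4 · 0.11111 = 0.027778, 1/4 · 0.71429 = 0.17857, 1/8 · 0.91667 = 0.11458; with total 0.44593.
Therefore the posterior P(box D | data) = (0.11458) / (0.44593) = 0.25695.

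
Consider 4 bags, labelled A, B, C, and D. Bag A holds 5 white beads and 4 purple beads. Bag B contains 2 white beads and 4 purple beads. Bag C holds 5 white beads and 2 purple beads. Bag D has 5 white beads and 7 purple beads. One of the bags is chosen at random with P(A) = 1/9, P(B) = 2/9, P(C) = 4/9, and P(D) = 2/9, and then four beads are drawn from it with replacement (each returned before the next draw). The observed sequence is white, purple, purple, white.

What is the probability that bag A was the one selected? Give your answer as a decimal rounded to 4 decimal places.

Under each hypothesis, the probability of the observed sequence is: P(data | bag A) = (5/9)(4/9)(4/9)(5/9) = 0.060966; P(data | bag B) = (2/6)(4/6)(4/6)(2/6) = 0.049383; P(data | bag C) = (5/7)(2/7)(2/7)(5/7) = 0.041649; P(data | bag D) = (5/12)(7/12)(7/12)(5/12) = 0.059076.
Multiplying each by its prior: 1/9 · 0.060966 = 0.006774, 2/9 · 0.049383 = 0.010974, 4/9 · 0.041649 = 0.018511, 2/9 · 0.059076 = 0.013128; these sum to 0.049387.
Hence P(bag A | data) = (0.006774) / (0.049387) = 0.13716.

0.1372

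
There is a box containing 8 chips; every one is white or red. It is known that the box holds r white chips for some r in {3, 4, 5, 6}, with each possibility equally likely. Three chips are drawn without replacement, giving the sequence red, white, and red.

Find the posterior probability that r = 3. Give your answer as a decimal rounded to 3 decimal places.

0.400

The likelihood of the observed sequence under each hypothesis: P(data | r = 3) = (5/8)(3/7)(4/6) = 5/28; P(data | r = 4) = (4/8)(4/7)(3/6) = 1/7; P(data | r = 5) = (3/8)(5/7)(2/6) = 5/56; P(data | r = 6) = (2/8)(6/7)(1/6) = 1/28.
Weighting by the prior gives 1/4 · 5/28 = 5/112, 1/4 · 1/7 = 1/28, 1/4 · 5/56 = 5/224, 1/4 · 1/28 = 1/112; summing to 25/224.
By Bayes' rule, P(r = 3 | data) = (5/112) / (25/224) = 2/5.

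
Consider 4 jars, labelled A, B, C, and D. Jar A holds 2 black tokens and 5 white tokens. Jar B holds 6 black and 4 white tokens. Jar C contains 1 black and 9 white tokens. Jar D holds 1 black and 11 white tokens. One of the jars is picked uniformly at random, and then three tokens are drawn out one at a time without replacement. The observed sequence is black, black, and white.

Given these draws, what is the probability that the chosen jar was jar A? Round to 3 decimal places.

0.222

Compute the likelihood of the observed sequence for each case: P(data | jar A) = (2/7)(1/6)(5/5) = 1/21; P(data | jar B) = (6/10)(5/9)(4/8) = 1/6; P(data | jar C) = (1/10)(0/9) = 0; P(data | jar D) = (1/12)(0/11) = 0.
Multiplying each by its prior: 1/4 · 1/21 = 1/84, 1/4 · 1/6 = 1/24, 1/4 · 0 = 0, 1/4 · 0 = 0; summing to 3/56.
Hence P(jar A | data) = (1/84) / (3/56) = 2/9.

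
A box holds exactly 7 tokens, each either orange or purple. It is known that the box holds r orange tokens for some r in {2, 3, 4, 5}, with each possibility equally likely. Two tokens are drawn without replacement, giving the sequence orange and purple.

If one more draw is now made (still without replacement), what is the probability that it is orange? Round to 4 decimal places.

Under each hypothesis, the probability of the observed sequence is: P(data | r = 2) = (2/7)(5/6) = 5/21; P(data | r = 3) = (3/7)(4/6) = 2/7; P(data | r = 4) = (4/7)(3/6) = 2/7; P(data | r = 5) = (5/7)(2/6) = 5/21.
The prior-weighted likelihoods are 1/4 · 5/21 = 5/84, 1/4 · 2/7 = 1/14, 1/4 · 2/7 = 1/14, 1/4 · 5/21 = 5/84; with total 11/42.
Dividing through by the total gives posterior P(r = 2 | data) = 5/22, P(r = 3 | data) = 3/11, P(r = 4 | data) = 3/11, P(r = 5 | data) = 5/22.
Averaging over the posterior, P(orange next | data) = (1/5)(5/22) + (2/5)(3/11) + (3/5)(3/11) + (4/5)(5/22) = 1/2.

0.5000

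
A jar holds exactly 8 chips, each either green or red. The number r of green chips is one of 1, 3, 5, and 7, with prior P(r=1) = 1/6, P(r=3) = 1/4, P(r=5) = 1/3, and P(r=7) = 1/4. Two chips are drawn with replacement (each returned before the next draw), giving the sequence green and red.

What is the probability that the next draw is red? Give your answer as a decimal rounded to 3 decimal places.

0.468

For each hypothesis, P(data | H) works out to: P(data | r = 1) = (1/8)(7/8) = 7/64; P(data | r = 3) = (3/8)(5/8) = 15/64; P(data | r = 5) = (5/8)(3/8) = 15/64; P(data | r = 7) = (7/8)(1/8) = 7/64.
Multiplying each by its prior: 1/6 · 7/64 = 7/384, 1/4 · 15/64 = 15/256, 1/3 · 15/64 = 5/64, 1/4 · 7/64 = 7/256; summing to 35/192.
The posterior is then P(r = 1 | data) = 1/10, P(r = 3 | data) = 9/28, P(r = 5 | data) = 3/7, P(r = 7 | data) = 3/20.
The predictive probability is P(red next | data) = (7/8)(1/10) + (5/8)(9/28) + (3/8)(3/7) + (1/8)(3/20) = 131/280.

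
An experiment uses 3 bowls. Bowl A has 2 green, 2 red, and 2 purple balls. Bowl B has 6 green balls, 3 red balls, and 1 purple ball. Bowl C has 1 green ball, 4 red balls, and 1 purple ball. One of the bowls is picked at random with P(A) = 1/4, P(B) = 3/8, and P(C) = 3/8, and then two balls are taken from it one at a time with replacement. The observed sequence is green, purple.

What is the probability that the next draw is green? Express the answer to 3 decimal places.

The likelihood of the observed sequence under each hypothesis: P(data | bowl A) = (2/6)(2/6) = 0.11111; P(data | bowl B) = (6/10)(1/10) = 0.06; P(data | bowl C) = (1/6)(1/6) = 0.027778.
The prior-weighted likelihoods are 1/4 · 0.11111 = 0.027778, 3/8 · 0.06 = 0.0225, 3/8 · 0.027778 = 0.010417; with total 0.060694.
Normalising, the posterior is P(bowl A | data) = 0.45767, P(bowl B | data) = 0.37071, P(bowl C | data) = 0.17162.
The predictive probability is P(green next | data) = (1/3)(0.45767) + (3/5)(0.37071) + (1/6)(0.17162) = 0.40359.

0.404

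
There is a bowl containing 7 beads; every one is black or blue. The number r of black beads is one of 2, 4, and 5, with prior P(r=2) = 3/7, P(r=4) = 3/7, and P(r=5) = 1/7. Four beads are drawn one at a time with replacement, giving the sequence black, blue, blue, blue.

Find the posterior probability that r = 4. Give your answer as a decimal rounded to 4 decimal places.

0.2908

The likelihood of the observed sequence under each hypothesis: P(data | r = 2) = (2/7)(5/7)(5/7)(5/7) = 0.10412; P(data | r = 4) = (4/7)(3/7)(3/7)(3/7) = 0.044981; P(data | r = 5) = (5/7)(2/7)(2/7)(2/7) = 0.01666.
Multiplying each by its prior: 3/7 · 0.10412 = 0.044624, 3/7 · 0.044981 = 0.019278, 1/7 · 0.01666 = 0.00238; with total 0.066282.
So P(r = 4 | data) = (0.019278) / (0.066282) = 0.29084.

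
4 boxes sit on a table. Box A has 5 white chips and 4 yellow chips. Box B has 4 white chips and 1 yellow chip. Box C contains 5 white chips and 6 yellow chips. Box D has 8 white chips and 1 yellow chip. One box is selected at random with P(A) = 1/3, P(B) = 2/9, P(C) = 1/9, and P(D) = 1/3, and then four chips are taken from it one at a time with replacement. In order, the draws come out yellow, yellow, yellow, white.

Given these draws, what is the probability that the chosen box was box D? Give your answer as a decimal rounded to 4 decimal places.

For each hypothesis, P(data | H) works out to: P(data | box A) = (4/9)(4/9)(4/9)(5/9) = 0.048773; P(data | box B) = (1/5)(1/5)(1/5)(4/5) = 0.0064; P(data | box C) = (6/11)(6/11)(6/11)(5/11) = 0.073765; P(data | box D) = (1/9)(1/9)(1/9)(8/9) = 0.0012193.
Multiplying each by its prior: 1/3 · 0.048773 = 0.016258, 2/9 · 0.0064 = 0.0014222, 1/9 · 0.073765 = 0.0081962, 1/3 · 0.0012193 = 0.00040644; these sum to 0.026283.
By Bayes' rule, P(box D | data) = (0.00040644) / (0.026283) = 0.015464.

0.0155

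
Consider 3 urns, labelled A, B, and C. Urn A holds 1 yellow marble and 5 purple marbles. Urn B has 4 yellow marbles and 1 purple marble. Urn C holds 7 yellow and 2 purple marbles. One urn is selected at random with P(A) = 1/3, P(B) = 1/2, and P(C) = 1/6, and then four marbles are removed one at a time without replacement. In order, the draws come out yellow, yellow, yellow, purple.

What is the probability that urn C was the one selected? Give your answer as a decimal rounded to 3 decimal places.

0.188

Under each hypothesis, the probability of the observed sequence is: P(data | urn A) = (1/6)(0/5) = 0; P(data | urn B) = (4/5)(3/4)(2/3)(1/2) = 0.2; P(data | urn C) = (7/9)(6/8)(5/7)(2/6) = 0.13889.
The prior-weighted likelihoods are 1/3 · 0 = 0, 1/2 · 0.2 = 0.1, 1/6 · 0.13889 = 0.023148; these sum to 0.12315.
So P(urn C | data) = (0.023148) / (0.12315) = 0.18797.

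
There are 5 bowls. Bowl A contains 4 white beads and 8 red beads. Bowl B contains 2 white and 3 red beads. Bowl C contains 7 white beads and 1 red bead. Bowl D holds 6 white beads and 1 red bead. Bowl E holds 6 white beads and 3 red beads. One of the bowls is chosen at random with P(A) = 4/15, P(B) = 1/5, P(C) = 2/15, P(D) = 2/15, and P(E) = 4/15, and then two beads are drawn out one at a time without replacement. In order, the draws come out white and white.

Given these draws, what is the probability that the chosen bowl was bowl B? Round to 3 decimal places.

0.057

Under each hypothesis, the probability of the observed sequence is: P(data | bowl A) = (4/12)(3/11) = 0.090909; P(data | bowl B) = (2/5)(1/4) = 0.1; P(data | bowl C) = (7/8)(6/7) = 0.75; P(data | bowl D) = (6/7)(5/6) = 0.71429; P(data | bowl E) = (6/9)(5/8) = 0.41667.
Weighting by the prior gives 4/15 · 0.090909 = 0.024242, 1/5 · 0.1 = 0.02, 2/15 · 0.75 = 0.1, 2/15 · 0.71429 = 0.095238, 4/15 · 0.41667 = 0.11111; with total 0.35059.
So P(bowl B | data) = (0.02) / (0.35059) = 0.057046.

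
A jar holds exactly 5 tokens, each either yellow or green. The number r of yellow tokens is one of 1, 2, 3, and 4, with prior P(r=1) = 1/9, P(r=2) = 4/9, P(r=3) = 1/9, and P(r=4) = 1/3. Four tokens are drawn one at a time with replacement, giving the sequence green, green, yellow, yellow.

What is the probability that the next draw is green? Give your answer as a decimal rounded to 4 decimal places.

Under each hypothesis, the probability of the observed sequence is: P(data | r = 1) = (4/5)(4/5)(1/5)(1/5) = 0.0256; P(data | r = 2) = (3/5)(3/5)(2/5)(2/5) = 0.0576; P(data | r = 3) = (2/5)(2/5)(3/5)(3/5) = 0.0576; P(data | r = 4) = (1/5)(1/5)(4/5)(4/5) = 0.0256.
The prior-weighted likelihoods are 1/9 · 0.0256 = 0.0028444, 4/9 · 0.0576 = 0.0256, 1/9 · 0.0576 = 0.0064, 1/3 · 0.0256 = 0.0085333; these sum to 0.043378.
The posterior is then P(r = 1 | data) = 0.065574, P(r = 2 | data) = 0.59016, P(r = 3 | data) = 0.14754, P(r = 4 | data) = 0.19672.
Averaging over the posterior, P(green next | data) = (4/5)(0.065574) + (3/5)(0.59016) + (2/5)(0.14754) + (1/5)(0.19672) = 0.50492.

0.5049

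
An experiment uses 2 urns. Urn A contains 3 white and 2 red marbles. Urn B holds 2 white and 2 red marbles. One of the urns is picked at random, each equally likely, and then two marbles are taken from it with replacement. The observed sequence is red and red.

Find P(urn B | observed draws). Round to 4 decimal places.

0.6098

The likelihood of the observed sequence under each hypothesis: P(data | urn A) = (2/5)(2/5) = 4/25; P(data | urn B) = (2/4)(2/4) = 1/4.
The prior-weighted likelihoods are 1/2 · 4/25 = 2/25, 1/2 · 1/4 = 1/8; summing to 41/200.
Hence P(urn B | data) = (1/8) / (41/200) = 25/41.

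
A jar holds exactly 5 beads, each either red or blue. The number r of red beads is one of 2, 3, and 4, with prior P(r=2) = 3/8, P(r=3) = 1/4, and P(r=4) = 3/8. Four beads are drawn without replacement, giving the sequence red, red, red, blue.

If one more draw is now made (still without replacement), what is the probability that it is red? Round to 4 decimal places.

The likelihood of the observed sequence under each hypothesis: P(data | r = 2) = (2/5)(1/4)(0/3) = 0; P(data | r = 3) = (3/5)(2/4)(1/3)(2/2) = 1/10; P(data | r = 4) = (4/5)(3/4)(2/3)(1/2) = 1/5.
Weighting by the prior gives 3/8 · 0 = 0, 1/4 · 1/10 = 1/40, 3/8 · 1/5 = 3/40; with total 1/10.
Normalising, the posterior is P(r = 2 | data) = 0, P(r = 3 | data) = 1/4, P(r = 4 | data) = 3/4.
So P(red next | data) = Σ P(red next | H) P(H | data) = (0)(1/4) + (1)(3/4) = 3/4.

0.7500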